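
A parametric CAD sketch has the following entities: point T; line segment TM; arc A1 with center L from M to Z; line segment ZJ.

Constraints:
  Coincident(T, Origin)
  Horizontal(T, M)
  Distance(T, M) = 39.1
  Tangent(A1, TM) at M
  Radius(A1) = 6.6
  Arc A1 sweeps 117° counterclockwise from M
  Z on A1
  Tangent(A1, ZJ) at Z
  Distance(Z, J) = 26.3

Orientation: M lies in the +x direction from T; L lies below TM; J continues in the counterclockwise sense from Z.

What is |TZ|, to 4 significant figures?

34.58

T is at the origin; T and M share the same y with |TM| = 39.1 and M on the +x side, so M = (39.10, 0.000). Since A1 is tangent to TM there, LM ⟂ TM, so L = M + (0, -6.6) = (39.10, -6.600). On A1, M sits at bearing 90° from L; a 117° counterclockwise sweep puts Z at bearing 207°, so Z = L + 6.6·(cos 207°, sin 207°) = (33.22, -9.596). Then |TZ| = |Z − T| = 34.58.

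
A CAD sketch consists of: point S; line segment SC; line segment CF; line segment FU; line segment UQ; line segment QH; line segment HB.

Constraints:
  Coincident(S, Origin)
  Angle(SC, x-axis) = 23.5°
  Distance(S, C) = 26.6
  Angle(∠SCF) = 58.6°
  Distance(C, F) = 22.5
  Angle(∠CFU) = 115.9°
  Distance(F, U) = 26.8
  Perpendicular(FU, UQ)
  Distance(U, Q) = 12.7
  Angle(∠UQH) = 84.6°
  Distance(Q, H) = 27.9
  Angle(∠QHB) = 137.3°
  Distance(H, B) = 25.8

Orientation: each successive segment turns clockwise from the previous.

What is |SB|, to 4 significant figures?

43.98

∠UQH = 84.6° gives QH at 12.60° from the x-axis; with |QH| = 27.9, H = (19.12, -1.797). ∠QHB = 137.3° gives HB at -30.10° from the x-axis; with |HB| = 25.8, B = (41.44, -14.74). Then |SB| = |B − S| = 43.98.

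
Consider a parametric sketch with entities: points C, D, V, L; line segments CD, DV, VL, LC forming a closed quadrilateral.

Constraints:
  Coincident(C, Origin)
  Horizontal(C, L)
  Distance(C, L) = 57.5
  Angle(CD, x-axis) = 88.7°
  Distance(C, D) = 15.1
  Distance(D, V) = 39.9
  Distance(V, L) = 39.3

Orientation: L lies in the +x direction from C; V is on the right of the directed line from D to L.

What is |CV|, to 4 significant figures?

28.90

C is at the origin; CL is horizontal with |CL| = 57.5 and L in +x, so L = (57.5, 0). CD runs at 88.7° with |CD| = 15.1, so D = (0.3426, 15.10). V is determined by |DV| = 39.9 and |VL| = 39.3 together: it lies at the intersection of circle(D, 39.9) and circle(L, 39.3). With |DL| = 59.12, the foot of the radical line on DL is 29.96 from D and the perpendicular offset is √(39.9² − 29.96²) = 26.35. Taking the right-of-DL solution: V = (22.58, -18.03).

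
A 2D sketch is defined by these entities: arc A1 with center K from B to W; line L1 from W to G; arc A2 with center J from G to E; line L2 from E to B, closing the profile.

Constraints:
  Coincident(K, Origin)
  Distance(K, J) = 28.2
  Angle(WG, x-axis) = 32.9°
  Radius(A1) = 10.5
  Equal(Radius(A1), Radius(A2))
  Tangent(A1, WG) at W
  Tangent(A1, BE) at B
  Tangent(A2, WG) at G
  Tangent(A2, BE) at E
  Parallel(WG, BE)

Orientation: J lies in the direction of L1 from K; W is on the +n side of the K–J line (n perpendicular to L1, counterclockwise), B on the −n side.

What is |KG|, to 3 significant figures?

30.1

The slot axis is L1's direction at 32.9°, so u = (cos 32.9°, sin 32.9°) = (0.840, 0.543) and n = (−sin 32.9°, cos 32.9°) = (-0.543, 0.840). K is at the origin and J lies 28.2 along u from K, so J = 28.2·u = (23.7, 15.3). Tangency of A1 to both parallel lines with radius 10.5 puts W and B at K ± 10.5·n: W = (-5.70, 8.82), B = (5.70, -8.82). Equal radii place G and E the same way about J: G = J + 10.5·n = (18.0, 24.1), E = J − 10.5·n = (29.4, 6.50). Then |KG| = |G − K| = 30.1.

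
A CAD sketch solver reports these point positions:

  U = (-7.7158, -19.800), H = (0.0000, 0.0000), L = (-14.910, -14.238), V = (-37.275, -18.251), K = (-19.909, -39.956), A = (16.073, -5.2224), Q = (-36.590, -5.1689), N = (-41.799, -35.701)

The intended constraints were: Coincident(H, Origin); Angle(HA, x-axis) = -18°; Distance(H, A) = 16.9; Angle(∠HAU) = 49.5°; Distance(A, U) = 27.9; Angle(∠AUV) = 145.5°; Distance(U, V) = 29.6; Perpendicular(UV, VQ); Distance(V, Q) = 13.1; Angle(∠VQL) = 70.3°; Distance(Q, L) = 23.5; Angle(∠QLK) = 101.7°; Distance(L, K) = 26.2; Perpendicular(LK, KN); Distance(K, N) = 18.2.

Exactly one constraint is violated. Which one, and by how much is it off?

Distance(K, N) = 18.2 — off by 4.10.

H = (0.00, 0.00) ✓; HA at -18.00° ✓; |HA| = 16.90 ✓; ∠HAU = 49.50° ✓; |AU| = 27.90 ✓; ∠AUV = 145.5° ✓; |UV| = 29.60 ✓; ∠(UV, VQ) = 90.00° ✓; |VQ| = 13.10 ✓; ∠VQL = 70.30° ✓; |QL| = 23.50 ✓; ∠QLK = 101.7° ✓; |LK| = 26.20 ✓; ∠(LK, KN) = 90.00° ✓; |KN| = 22.30 ✗.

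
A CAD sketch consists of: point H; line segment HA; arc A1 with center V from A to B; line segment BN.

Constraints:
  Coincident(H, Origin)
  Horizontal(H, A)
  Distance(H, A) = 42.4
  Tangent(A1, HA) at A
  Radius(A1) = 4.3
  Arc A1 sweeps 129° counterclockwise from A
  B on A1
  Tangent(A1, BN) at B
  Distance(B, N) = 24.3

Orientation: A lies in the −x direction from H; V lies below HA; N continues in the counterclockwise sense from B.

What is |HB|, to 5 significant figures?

46.275

H is at the origin; HA is horizontal with |HA| = 42.4 and A on the −x side, so A = (-42.400, 0.0000). Tangency of A1 to HA means the radius VA is perpendicular to HA, so V = A + (0, -4.3) = (-42.400, -4.3000). On A1, A sits at bearing 90° from V; a 129° counterclockwise sweep puts B at bearing 219°, so B = V + 4.3·(cos 219°, sin 219°) = (-45.742, -7.0061). Then |HB| = |B − H| = 46.275.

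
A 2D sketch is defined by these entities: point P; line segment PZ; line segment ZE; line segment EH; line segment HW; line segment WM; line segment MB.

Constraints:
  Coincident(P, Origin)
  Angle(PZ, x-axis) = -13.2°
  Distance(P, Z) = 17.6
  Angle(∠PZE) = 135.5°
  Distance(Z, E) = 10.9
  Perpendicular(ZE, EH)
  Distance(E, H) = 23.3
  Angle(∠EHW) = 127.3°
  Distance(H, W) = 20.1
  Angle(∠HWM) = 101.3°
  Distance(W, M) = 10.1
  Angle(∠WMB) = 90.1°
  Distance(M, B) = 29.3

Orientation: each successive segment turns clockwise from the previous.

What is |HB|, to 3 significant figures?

17.0

P is at the origin; PZ runs at -13.2° with length 17.6, so Z = (17.1, -4.02). ∠PZE = 135.5° gives ZE at -57.7° from the x-axis; with |ZE| = 10.9, E = (23.0, -13.2). ZE is perpendicular to EH, so EH runs at -148°; with |EH| = 23.3, H = (3.26, -25.7). ∠EHW = 127.3° gives HW at 160° from the x-axis; with |HW| = 20.1, W = (-15.6, -18.7). ∠HWM = 101.3° gives WM at 80.9° from the x-axis; with |WM| = 10.1, M = (-14.0, -8.70). ∠WMB = 90.1° gives MB at -9.00° from the x-axis; with |MB| = 29.3, B = (15.0, -13.3). Then |HB| = |B − H| = 17.0.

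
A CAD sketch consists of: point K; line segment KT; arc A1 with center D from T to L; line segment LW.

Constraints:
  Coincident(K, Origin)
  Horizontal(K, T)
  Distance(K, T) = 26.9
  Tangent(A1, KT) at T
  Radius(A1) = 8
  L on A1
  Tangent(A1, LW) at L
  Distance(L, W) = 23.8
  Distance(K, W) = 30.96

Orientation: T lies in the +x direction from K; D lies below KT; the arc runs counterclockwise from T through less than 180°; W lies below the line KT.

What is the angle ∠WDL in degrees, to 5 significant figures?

71.421°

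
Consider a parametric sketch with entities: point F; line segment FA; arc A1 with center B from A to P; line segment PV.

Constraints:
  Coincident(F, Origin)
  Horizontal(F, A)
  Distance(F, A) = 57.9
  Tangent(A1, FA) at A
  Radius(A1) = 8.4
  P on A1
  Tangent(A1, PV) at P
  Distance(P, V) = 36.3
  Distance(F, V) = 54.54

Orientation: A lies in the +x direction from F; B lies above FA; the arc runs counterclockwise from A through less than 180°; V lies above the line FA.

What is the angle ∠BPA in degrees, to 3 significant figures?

21.9°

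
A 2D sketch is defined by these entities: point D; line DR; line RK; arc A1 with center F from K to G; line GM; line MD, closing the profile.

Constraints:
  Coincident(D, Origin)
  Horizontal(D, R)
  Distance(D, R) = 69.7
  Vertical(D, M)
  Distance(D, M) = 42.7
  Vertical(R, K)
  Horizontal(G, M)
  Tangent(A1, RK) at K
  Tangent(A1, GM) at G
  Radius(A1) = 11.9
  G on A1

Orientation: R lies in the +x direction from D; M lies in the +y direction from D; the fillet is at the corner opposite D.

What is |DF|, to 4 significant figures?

65.49

D is at the origin; D and R share the same y with |DR| = 69.7 and R on the +x side, so R = (69.70, 0.000). DM is vertical with |DM| = 42.7 and M on the +y side, so M = (0.000, 42.70). The virtual corner opposite D is at (69.70, 42.70). The tangent condition forces FK to be normal to RK and tangency of A1 to GM means the radius FG is perpendicular to GM, with radius 11.9, so the center F sits 11.9 in from both sides at F = (57.80, 30.80). Then |DF| = |F − D| = 65.49.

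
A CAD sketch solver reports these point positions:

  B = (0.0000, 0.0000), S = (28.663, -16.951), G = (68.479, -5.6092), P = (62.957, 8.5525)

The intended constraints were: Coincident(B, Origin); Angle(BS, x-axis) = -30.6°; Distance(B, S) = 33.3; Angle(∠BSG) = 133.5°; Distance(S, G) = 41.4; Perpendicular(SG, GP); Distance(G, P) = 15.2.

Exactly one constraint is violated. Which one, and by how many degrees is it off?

Perpendicular(SG, GP) — off by 5.40°.

B = (0.00, 0.00) ✓; BS at -30.60° ✓; |BS| = 33.30 ✓; ∠BSG = 133.5° ✓; |SG| = 41.40 ✓; ∠(SG, GP) = 95.40° ✗; |GP| = 15.20 ✓.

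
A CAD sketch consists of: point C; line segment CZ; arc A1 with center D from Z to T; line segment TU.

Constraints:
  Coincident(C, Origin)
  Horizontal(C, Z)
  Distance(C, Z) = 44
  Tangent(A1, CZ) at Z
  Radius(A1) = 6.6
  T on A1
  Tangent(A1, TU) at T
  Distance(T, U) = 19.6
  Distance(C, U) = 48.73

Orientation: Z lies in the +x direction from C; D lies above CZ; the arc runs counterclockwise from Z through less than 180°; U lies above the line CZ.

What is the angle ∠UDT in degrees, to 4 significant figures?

71.39°

Checks: ∠(DZ, ZC) = 90.00° ✓; |DT| = 6.600 ✓; ∠(DT, TU) = 90.00° ✓; |TU| = 19.60 ✓; |CU| = 48.73 ✓.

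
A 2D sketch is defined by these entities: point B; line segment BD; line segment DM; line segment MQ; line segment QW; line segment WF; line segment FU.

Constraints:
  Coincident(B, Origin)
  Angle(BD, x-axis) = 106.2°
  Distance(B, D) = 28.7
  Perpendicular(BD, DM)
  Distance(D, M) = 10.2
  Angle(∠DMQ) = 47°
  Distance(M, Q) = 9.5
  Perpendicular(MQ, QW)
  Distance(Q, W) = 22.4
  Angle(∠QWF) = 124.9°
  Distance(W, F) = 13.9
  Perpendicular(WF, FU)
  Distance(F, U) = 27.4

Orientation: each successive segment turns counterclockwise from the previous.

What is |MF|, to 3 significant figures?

30.4

B is at the origin; BD runs at 106.2° with length 28.7, so D = (-8.01, 27.6). The perpendicularity gives DM at right angles to BD, so DM runs at -164°; with |DM| = 10.2, M = (-17.8, 24.7). ∠DMQ = 47.0° gives MQ at -30.8° from the x-axis; with |MQ| = 9.5, Q = (-9.64, 19.9). MQ is perpendicular to QW, so QW runs at 59.2°; with |QW| = 22.4, W = (1.83, 39.1). ∠QWF = 124.9° gives WF at 114° from the x-axis; with |WF| = 13.9, F = (-3.89, 51.8). Then |MF| = |F − M| = 30.4.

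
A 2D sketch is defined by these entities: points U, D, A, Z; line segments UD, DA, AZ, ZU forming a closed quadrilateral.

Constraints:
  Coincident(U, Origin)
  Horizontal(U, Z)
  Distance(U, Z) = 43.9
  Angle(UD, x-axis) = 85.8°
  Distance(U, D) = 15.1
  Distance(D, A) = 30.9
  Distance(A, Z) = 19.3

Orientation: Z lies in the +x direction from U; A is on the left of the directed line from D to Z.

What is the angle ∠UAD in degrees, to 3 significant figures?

25.1°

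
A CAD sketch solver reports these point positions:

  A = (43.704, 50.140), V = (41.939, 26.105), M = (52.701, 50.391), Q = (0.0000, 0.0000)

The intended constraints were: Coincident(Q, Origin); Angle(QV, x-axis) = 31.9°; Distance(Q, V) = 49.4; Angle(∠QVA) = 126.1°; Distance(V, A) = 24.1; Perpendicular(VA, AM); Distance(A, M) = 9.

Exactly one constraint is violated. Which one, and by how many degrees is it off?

Perpendicular(VA, AM) — off by 5.80°.

Q = (0.00, 0.00) ✓; QV at 31.90° ✓; |QV| = 49.40 ✓; ∠QVA = 126.1° ✓; |VA| = 24.10 ✓; ∠(VA, AM) = 84.20° ✗; |AM| = 9.001 ✓.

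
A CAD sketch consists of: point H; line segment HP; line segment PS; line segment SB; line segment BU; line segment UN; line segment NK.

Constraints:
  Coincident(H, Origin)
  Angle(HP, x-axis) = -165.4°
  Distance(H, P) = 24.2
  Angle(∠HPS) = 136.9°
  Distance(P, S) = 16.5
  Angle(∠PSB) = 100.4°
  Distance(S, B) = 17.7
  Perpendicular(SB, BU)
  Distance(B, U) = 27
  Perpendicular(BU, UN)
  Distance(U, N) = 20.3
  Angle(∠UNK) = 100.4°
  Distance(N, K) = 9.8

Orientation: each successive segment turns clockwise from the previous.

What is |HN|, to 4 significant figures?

15.91

H is at the origin; HP runs at -165.4° with length 24.2, so P = (-23.42, -6.100). ∠HPS = 136.9° gives PS at 151.5° from the x-axis; with |PS| = 16.5, S = (-37.92, 1.773). ∠PSB = 100.4° gives SB at 71.90° from the x-axis; with |SB| = 17.7, B = (-32.42, 18.60). SB ⟂ BU, so BU runs at -18.10°; with |BU| = 27.0, U = (-6.756, 10.21). The perpendicularity gives UN at right angles to BU, so UN runs at -108.1°; with |UN| = 20.3, N = (-13.06, -9.087). Then |HN| = |N − H| = 15.91.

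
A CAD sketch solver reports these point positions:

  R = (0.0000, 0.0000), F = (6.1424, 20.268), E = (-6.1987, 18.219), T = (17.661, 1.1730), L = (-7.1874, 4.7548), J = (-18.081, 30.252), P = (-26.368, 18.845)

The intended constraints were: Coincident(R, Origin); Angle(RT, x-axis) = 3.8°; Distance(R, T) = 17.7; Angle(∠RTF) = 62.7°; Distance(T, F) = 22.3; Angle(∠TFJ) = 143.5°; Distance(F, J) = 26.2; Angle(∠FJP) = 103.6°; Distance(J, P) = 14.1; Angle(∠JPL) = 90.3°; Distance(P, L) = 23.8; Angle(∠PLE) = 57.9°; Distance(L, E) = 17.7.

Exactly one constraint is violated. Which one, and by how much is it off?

Distance(L, E) = 17.7 — off by 4.20.

R = (0.00, 0.00) ✓; RT at 3.800° ✓; |RT| = 17.70 ✓; ∠RTF = 62.70° ✓; |TF| = 22.30 ✓; ∠TFJ = 143.5° ✓; |FJ| = 26.20 ✓; ∠FJP = 103.6° ✓; |JP| = 14.10 ✓; ∠JPL = 90.30° ✓; |PL| = 23.80 ✓; ∠PLE = 57.90° ✓; |LE| = 13.50 ✗.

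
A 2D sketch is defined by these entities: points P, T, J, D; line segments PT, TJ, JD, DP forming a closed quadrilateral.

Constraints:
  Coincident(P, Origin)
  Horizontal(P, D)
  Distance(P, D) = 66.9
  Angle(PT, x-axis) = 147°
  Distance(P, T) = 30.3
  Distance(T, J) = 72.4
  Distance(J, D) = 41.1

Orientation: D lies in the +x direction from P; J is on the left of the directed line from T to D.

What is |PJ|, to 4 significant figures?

56.51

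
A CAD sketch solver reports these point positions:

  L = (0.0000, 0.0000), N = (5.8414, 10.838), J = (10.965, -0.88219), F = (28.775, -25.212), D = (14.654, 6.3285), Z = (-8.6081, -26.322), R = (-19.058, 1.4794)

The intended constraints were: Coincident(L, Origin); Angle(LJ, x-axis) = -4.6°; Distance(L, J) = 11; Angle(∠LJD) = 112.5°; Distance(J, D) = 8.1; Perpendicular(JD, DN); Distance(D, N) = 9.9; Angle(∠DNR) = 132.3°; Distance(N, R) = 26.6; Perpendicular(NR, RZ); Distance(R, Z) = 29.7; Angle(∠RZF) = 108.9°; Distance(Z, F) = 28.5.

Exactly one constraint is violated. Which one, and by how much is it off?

Distance(Z, F) = 28.5 — off by 8.90.

L = (0.00, 0.00) ✓; LJ at -4.600° ✓; |LJ| = 11.00 ✓; ∠LJD = 112.5° ✓; |JD| = 8.100 ✓; ∠(JD, DN) = 90.00° ✓; |DN| = 9.899 ✓; ∠DNR = 132.3° ✓; |NR| = 26.60 ✓; ∠(NR, RZ) = 90.00° ✓; |RZ| = 29.70 ✓; ∠RZF = 108.9° ✓; |ZF| = 37.40 ✗.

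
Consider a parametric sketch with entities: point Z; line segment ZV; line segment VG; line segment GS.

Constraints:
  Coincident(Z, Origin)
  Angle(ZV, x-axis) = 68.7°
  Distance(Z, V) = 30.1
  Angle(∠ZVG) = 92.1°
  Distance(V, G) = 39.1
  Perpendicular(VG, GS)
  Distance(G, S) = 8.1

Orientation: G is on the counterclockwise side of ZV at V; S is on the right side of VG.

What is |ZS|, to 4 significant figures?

55.44

Z is at the origin; ZV runs at 68.7° with length 30.1, so V = 30.1·(cos 68.7°, sin 68.7°) = (10.93, 28.04). ∠ZVG = 92.1°, so VG runs at 68.7° + (180° − 92.1°) = 156.6° from the x-axis; with |VG| = 39.1, G = V + 39.1·(cos 156.6°, sin 156.6°) = (-24.95, 43.57). VG ⟂ GS; with |GS| = 8.1 on the right of VG, S = G + 8.1·(0.3971, 0.9178) = (-21.73, 51.01). Then |ZS| = |S − Z| = 55.44.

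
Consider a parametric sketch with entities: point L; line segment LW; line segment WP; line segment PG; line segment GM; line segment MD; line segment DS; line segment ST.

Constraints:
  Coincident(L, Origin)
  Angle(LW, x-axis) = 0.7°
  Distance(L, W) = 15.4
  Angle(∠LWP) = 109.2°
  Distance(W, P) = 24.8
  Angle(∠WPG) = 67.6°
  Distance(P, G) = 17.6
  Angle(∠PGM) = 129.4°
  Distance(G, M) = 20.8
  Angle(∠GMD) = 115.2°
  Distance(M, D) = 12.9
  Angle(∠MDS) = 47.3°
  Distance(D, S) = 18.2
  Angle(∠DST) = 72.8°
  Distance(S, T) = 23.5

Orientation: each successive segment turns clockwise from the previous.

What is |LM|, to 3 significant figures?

8.47

L is at the origin; LW runs at 0.7° with length 15.4, so W = (15.4, 0.188). ∠LWP = 109.2° gives WP at -70.1° from the x-axis; with |WP| = 24.8, P = (23.8, -23.1). ∠WPG = 67.6° gives PG at 178° from the x-axis; with |PG| = 17.6, G = (6.26, -22.4). ∠PGM = 129.4° gives GM at 127° from the x-axis; with |GM| = 20.8, M = (-6.23, -5.73). Then |LM| = |M − L| = 8.47.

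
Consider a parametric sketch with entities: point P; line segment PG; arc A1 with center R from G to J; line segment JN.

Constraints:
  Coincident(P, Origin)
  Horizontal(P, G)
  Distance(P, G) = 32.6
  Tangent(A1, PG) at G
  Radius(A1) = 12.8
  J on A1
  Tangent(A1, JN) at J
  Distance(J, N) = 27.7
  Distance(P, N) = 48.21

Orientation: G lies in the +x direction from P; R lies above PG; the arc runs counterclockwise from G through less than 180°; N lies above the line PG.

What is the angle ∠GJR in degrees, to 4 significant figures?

24.11°

P is at the origin; P and G share the same y with |PG| = 32.6 and G on the +x side, so G = (32.60, 0.000). A1 meets PG tangentially, so RG is at right angles to PG, so R = G + (0, 12.8) = (32.60, 12.80). Since RJ ⟂ JN (tangency), |RN| = √(12.8² + 27.7²) = 30.51 regardless of where J sits on A1. So N lies on both circle(P, 48.21) and circle(R, 30.51); the above-PG intersection is N = (23.69, 41.99). J is the foot of the tangent from N: J = (42.15, 21.33).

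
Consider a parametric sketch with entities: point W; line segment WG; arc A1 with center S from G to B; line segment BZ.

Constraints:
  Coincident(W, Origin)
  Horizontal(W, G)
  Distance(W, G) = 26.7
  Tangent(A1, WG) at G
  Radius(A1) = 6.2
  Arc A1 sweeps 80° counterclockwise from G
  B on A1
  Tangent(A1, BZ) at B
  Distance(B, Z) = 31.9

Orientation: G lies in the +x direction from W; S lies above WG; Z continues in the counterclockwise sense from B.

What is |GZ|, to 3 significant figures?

38.3

W is at the origin; WG is horizontal with |WG| = 26.7 and G on the +x side, so G = (26.7, 0.00). Tangency of A1 to WG means the radius SG is perpendicular to WG, so S = G + (0, 6.2) = (26.7, 6.20). On A1, G sits at bearing -90° from S; an 80° counterclockwise sweep puts B at bearing -10°, so B = S + 6.2·(cos -10°, sin -10°) = (32.8, 5.12). Since A1 is tangent to BZ there, SB ⟂ BZ, so BZ runs along (−sin -10°, cos -10°); with |BZ| = 31.9, Z = (38.3, 36.5). Then |GZ| = |Z − G| = 38.3.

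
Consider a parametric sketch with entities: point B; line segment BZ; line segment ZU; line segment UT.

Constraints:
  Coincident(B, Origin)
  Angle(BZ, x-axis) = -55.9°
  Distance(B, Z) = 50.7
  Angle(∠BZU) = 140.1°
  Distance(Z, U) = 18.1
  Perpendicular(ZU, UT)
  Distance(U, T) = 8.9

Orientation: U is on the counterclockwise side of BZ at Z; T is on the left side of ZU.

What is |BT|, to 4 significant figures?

61.70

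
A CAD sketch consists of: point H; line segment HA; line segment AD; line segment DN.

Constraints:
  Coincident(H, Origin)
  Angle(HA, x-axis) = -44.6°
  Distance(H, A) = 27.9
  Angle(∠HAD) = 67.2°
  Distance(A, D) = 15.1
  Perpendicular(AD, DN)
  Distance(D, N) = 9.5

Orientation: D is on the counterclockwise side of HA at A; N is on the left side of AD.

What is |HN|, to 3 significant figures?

16.8

∠HAD = 67.2°, so AD runs at -44.6° + (180° − 67.2°) = 68.2° from the x-axis; with |AD| = 15.1, D = A + 15.1·(cos 68.2°, sin 68.2°) = (25.5, -5.57). The perpendicularity gives DN at right angles to AD; with |DN| = 9.5 on the left of AD, N = D + 9.5·(-0.928, 0.371) = (16.7, -2.04). Then |HN| = |N − H| = 16.8.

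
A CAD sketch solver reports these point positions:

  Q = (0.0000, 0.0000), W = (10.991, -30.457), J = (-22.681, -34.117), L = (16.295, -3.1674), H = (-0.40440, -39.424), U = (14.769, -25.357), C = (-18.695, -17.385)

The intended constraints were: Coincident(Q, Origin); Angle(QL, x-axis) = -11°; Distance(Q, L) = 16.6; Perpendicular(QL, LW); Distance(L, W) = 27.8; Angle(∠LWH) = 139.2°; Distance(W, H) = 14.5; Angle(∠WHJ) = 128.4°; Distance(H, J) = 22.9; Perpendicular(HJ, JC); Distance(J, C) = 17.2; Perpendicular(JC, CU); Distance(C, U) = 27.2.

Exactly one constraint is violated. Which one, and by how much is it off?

Distance(C, U) = 27.2 — off by 7.20.

Q = (0.00, 0.00) ✓; QL at -11.00° ✓; |QL| = 16.60 ✓; ∠(QL, LW) = 90.00° ✓; |LW| = 27.80 ✓; ∠LWH = 139.2° ✓; |WH| = 14.50 ✓; ∠WHJ = 128.4° ✓; |HJ| = 22.90 ✓; ∠(HJ, JC) = 90.00° ✓; |JC| = 17.20 ✓; ∠(JC, CU) = 90.00° ✓; |CU| = 34.40 ✗.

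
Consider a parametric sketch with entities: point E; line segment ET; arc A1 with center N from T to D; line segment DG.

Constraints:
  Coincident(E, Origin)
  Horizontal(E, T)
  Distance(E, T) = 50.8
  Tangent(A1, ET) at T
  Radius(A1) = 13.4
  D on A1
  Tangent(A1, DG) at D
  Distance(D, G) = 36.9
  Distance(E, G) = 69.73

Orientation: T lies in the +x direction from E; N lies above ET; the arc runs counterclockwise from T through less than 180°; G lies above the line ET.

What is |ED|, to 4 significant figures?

65.70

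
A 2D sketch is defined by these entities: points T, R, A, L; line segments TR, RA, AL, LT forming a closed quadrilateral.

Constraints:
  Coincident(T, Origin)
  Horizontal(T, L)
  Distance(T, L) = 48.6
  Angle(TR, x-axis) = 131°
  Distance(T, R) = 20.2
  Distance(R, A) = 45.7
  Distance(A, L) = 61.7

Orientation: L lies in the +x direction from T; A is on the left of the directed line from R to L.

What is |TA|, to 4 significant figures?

53.51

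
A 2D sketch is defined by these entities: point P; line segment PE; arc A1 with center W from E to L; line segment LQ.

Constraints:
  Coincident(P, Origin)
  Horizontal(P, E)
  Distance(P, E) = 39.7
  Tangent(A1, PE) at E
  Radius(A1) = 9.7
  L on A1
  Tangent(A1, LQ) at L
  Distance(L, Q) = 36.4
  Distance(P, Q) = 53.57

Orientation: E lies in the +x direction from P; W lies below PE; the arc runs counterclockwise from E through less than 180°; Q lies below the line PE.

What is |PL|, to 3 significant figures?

31.4

Checks: |WL| = 9.700 ✓; ∠(WL, LQ) = 90.00° ✓; |LQ| = 36.40 ✓; |PQ| = 53.57 ✓.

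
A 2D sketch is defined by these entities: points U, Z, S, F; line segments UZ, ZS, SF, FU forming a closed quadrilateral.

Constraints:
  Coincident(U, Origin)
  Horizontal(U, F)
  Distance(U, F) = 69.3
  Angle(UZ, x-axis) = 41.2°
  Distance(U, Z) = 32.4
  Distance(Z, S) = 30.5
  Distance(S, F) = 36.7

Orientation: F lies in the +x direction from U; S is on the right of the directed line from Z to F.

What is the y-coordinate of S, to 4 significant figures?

-7.783

U is at the origin; UF is horizontal with |UF| = 69.3 and F in +x, so F = (69.3, 0). UZ runs at 41.2° with |UZ| = 32.4, so Z = (24.38, 21.34). S is determined by |ZS| = 30.5 and |SF| = 36.7 together: it lies at the intersection of circle(Z, 30.5) and circle(F, 36.7). With |ZF| = 49.73, the foot of the radical line on ZF is 20.68 from Z and the perpendicular offset is √(30.5² − 20.68²) = 22.42. Taking the right-of-ZF solution: S = (33.43, -7.783).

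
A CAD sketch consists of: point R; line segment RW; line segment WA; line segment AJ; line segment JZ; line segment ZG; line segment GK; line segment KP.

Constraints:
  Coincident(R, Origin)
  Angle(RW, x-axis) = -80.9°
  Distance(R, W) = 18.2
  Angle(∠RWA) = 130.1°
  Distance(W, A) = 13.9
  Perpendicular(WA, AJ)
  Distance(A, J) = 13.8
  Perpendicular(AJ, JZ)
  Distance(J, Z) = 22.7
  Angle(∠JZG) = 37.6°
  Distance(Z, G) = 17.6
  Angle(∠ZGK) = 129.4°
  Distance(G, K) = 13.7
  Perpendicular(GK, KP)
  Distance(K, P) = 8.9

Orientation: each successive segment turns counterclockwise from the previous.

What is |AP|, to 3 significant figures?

15.0

∠ZGK = 129.4° gives GK at -18.0° from the x-axis; with |GK| = 13.7, K = (21.9, -22.2). GK is perpendicular to KP, so KP runs at 72.0°; with |KP| = 8.9, P = (24.6, -13.8). Then |AP| = |P − A| = 15.0.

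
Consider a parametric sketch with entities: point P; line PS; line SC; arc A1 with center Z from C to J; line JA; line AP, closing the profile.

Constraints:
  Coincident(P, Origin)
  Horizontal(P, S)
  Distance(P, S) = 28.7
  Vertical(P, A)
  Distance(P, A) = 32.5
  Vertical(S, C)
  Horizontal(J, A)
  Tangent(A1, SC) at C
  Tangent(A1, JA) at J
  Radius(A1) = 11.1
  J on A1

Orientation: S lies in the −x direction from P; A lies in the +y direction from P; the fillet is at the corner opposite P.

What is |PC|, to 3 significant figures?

35.8

The virtual corner opposite P is at (-28.7, 32.5). Tangency of A1 to SC means the radius ZC is perpendicular to SC and A1 meets JA tangentially, so ZJ is at right angles to JA, with radius 11.1, so the center Z sits 11.1 in from both sides at Z = (-17.6, 21.4). That places the tangent points at C = (-28.7, 21.4) on SC and J = (-17.6, 32.5) on JA. Then |PC| = |C − P| = 35.8.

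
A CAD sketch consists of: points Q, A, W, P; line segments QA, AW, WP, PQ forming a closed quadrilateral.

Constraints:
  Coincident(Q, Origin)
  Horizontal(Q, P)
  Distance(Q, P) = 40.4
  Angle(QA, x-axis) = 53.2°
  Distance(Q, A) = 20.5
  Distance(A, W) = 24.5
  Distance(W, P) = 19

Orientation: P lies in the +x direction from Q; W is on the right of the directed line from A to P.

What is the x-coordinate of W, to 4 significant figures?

22.35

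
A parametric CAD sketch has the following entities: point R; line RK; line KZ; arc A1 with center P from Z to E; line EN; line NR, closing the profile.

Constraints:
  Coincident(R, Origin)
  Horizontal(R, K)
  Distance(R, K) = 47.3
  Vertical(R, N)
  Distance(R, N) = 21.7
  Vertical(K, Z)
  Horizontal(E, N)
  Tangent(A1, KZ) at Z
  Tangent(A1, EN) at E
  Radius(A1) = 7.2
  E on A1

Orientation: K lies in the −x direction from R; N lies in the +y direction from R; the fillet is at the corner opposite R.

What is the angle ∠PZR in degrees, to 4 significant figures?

17.04°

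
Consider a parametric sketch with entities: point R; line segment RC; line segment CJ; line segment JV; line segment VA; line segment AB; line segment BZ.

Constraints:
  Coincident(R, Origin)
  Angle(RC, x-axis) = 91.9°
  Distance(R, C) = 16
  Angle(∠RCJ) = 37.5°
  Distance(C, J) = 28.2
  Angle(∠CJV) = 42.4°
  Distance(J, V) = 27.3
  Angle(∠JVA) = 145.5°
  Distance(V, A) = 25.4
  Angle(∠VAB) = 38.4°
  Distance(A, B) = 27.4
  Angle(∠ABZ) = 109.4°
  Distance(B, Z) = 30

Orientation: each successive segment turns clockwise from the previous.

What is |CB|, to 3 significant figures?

2.77

∠JVA = 145.5° gives VA at 137° from the x-axis; with |VA| = 25.4, A = (-28.3, 15.3). ∠VAB = 38.4° gives AB at -4.30° from the x-axis; with |AB| = 27.4, B = (-0.996, 13.3). Then |CB| = |B − C| = 2.77.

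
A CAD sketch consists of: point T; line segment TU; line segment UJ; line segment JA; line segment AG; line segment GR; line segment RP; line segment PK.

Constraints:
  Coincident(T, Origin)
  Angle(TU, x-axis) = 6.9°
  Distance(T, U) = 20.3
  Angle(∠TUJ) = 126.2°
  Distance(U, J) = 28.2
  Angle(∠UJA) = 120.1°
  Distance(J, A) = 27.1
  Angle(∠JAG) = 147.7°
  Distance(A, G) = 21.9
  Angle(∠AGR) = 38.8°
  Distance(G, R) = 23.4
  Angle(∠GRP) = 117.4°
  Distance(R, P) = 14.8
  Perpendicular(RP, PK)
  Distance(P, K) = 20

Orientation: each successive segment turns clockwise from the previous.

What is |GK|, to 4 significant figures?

25.58

∠GRP = 117.4° gives RP at 17.10° from the x-axis; with |RP| = 14.8, P = (33.37, -31.06). RP is perpendicular to PK, so PK runs at -72.90°; with |PK| = 20.0, K = (39.25, -50.18). Then |GK| = |K − G| = 25.58.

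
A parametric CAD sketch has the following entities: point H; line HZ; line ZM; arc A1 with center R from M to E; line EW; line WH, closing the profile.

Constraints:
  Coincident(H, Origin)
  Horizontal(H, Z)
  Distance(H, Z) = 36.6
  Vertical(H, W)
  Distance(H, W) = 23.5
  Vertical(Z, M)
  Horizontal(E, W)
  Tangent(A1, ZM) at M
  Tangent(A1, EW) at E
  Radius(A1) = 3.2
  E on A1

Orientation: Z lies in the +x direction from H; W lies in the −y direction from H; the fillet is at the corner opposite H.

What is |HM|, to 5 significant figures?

41.853

The virtual corner opposite H is at (36.600, -23.500). The tangent condition forces RM to be normal to ZM and the tangent condition forces RE to be normal to EW, with radius 3.2, so the center R sits 3.2 in from both sides at R = (33.400, -20.300). That places the tangent points at M = (36.600, -20.300) on ZM and E = (33.400, -23.500) on EW. Then |HM| = |M − H| = 41.853.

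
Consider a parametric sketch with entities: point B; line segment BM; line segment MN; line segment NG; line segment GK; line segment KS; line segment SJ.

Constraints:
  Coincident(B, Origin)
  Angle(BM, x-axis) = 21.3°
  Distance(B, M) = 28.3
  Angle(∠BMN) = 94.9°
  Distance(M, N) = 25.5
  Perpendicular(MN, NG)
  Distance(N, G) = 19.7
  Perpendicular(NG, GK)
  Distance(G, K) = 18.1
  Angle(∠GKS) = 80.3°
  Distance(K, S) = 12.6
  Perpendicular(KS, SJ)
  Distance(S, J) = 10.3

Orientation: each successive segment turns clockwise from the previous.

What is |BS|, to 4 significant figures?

24.08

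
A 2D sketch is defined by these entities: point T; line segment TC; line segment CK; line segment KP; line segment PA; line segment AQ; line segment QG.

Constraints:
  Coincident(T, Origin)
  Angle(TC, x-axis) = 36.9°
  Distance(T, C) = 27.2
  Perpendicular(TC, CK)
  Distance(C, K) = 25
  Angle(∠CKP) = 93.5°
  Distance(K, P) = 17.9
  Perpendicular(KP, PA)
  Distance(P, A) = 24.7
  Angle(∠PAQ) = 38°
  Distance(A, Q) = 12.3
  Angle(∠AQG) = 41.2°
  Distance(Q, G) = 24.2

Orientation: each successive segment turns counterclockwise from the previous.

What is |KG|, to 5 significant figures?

39.302

∠PAQ = 38.0° gives AQ at 85.400° from the x-axis; with |AQ| = 12.3, Q = (6.3805, 18.110). ∠AQG = 41.2° gives QG at -135.80° from the x-axis; with |QG| = 24.2, G = (-10.969, 1.2382). Then |KG| = |G − K| = 39.302.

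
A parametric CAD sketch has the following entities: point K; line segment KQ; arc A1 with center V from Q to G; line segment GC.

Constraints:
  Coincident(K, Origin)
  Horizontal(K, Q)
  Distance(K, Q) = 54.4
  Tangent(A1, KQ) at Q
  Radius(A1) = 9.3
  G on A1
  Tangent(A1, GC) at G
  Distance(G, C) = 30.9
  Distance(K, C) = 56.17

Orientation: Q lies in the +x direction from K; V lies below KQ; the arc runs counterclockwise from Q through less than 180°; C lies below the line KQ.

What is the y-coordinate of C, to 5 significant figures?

-38.576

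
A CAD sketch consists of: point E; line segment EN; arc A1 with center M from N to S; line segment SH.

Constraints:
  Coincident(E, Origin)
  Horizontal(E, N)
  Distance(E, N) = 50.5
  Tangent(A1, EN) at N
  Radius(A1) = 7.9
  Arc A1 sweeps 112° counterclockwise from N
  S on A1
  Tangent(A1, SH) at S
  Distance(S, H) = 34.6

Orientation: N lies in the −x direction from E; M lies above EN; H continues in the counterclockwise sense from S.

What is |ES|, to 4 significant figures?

44.52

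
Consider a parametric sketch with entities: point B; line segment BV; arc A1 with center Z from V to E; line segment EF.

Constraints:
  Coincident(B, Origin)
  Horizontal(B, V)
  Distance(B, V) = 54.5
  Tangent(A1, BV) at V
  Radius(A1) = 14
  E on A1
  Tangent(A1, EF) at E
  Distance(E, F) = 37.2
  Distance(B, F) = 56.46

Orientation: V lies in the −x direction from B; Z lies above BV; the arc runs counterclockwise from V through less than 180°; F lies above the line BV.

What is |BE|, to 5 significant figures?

42.270

B is at the origin; B and V share the same y with |BV| = 54.5 and V on the −x side, so V = (-54.500, 0.0000). Tangency of A1 to BV means the radius ZV is perpendicular to BV, so Z = V + (0, 14) = (-54.500, 14.000). Since ZE ⟂ EF (tangency), |ZF| = √(14.0² + 37.2²) = 39.747 regardless of where E sits on A1. So F lies on both circle(B, 56.46) and circle(Z, 39.747); the above-BV intersection is F = (-31.818, 46.640). E is the foot of the tangent from F: E = (-40.926, 10.572).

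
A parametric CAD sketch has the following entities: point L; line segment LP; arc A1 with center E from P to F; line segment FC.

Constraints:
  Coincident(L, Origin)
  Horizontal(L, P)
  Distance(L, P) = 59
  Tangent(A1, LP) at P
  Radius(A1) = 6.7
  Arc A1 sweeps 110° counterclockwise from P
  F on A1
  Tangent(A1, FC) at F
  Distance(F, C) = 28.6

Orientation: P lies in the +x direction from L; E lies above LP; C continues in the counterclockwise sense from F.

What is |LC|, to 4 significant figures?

66.09

L is at the origin; LP is horizontal with |LP| = 59.0 and P on the +x side, so P = (59.00, 0.000). A1 meets LP tangentially, so EP is at right angles to LP, so E = P + (0, 6.7) = (59.00, 6.700). On A1, P sits at bearing -90° from E; a 110° counterclockwise sweep puts F at bearing 20°, so F = E + 6.7·(cos 20°, sin 20°) = (65.30, 8.992). Since A1 is tangent to FC there, EF ⟂ FC, so FC runs along (−sin 20°, cos 20°); with |FC| = 28.6, C = (55.51, 35.87). Then |LC| = |C − L| = 66.09.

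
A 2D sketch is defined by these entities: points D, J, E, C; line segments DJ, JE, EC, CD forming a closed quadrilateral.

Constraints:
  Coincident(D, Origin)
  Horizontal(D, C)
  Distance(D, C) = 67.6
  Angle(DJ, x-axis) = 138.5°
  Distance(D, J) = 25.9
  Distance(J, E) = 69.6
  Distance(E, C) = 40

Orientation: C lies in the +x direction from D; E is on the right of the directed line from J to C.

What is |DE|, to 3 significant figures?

43.8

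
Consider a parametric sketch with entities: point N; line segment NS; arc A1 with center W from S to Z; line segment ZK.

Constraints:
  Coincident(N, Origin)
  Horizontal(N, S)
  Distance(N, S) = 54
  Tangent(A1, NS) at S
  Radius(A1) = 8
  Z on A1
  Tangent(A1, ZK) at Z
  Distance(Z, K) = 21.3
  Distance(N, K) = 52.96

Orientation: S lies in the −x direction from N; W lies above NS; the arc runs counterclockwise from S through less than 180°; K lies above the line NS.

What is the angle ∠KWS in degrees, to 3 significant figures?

155°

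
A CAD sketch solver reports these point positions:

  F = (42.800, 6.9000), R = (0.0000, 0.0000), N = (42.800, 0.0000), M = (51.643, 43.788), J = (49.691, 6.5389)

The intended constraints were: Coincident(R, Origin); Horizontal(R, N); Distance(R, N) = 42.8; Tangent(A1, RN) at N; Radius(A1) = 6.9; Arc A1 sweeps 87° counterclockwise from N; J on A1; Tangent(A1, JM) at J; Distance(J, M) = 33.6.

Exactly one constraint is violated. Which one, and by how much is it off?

Distance(J, M) = 33.6 — off by 3.70.

R = (0.00, 0.00) ✓; R.y = 0.00, N.y = 0.00 ✓; |RN| = 42.80 ✓; ∠(FN, NR) = 90.00° ✓; |FN| = 6.900 ✓; bearing(F→J) − bearing(F→N) = 87.00° ✓; |FJ| = 6.900 ✓; ∠(FJ, JM) = 90.00° ✓; |JM| = 37.30 ✗.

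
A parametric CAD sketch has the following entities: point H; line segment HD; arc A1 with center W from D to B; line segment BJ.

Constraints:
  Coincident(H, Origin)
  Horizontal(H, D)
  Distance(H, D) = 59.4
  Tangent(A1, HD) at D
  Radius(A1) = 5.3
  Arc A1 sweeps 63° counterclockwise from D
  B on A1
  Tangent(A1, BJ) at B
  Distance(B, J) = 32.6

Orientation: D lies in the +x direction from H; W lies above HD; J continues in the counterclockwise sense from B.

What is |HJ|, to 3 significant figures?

85.1

H is at the origin; H and D share the same y with |HD| = 59.4 and D on the +x side, so D = (59.4, 0.00). A1 meets HD tangentially, so WD is at right angles to HD, so W = D + (0, 5.3) = (59.4, 5.30). On A1, D sits at bearing -90° from W; a 63° counterclockwise sweep puts B at bearing -27°, so B = W + 5.3·(cos -27°, sin -27°) = (64.1, 2.89). Tangency of A1 to BJ means the radius WB is perpendicular to BJ, so BJ runs along (−sin -27°, cos -27°); with |BJ| = 32.6, J = (78.9, 31.9). Then |HJ| = |J − H| = 85.1.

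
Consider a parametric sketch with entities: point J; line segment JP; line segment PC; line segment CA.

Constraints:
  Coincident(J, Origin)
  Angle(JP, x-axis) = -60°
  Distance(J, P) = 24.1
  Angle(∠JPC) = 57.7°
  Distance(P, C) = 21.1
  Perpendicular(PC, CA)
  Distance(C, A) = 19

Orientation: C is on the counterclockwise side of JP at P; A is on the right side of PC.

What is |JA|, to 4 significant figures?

40.22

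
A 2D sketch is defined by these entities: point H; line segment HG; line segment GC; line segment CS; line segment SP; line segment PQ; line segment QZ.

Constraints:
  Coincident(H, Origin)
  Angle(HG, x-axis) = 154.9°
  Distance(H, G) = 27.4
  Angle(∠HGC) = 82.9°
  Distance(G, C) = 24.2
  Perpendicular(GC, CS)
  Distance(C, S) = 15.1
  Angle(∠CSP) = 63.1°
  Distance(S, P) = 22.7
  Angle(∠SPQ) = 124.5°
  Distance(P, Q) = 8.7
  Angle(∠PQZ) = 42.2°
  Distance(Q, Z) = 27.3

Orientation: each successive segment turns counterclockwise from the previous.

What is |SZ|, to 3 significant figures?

1.38

∠SPQ = 124.5° gives PQ at 154° from the x-axis; with |PQ| = 8.7, Q = (-29.3, 10.1). ∠PQZ = 42.2° gives QZ at -67.8° from the x-axis; with |QZ| = 27.3, Z = (-19.0, -15.1). Then |SZ| = |Z − S| = 1.38.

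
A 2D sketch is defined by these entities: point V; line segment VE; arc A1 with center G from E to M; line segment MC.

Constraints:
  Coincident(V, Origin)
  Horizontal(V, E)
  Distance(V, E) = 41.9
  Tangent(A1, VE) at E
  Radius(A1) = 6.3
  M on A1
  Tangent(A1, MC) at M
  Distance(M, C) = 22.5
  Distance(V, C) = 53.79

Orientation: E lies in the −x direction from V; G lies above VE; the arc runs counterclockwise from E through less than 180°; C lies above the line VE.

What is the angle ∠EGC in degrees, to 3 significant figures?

172°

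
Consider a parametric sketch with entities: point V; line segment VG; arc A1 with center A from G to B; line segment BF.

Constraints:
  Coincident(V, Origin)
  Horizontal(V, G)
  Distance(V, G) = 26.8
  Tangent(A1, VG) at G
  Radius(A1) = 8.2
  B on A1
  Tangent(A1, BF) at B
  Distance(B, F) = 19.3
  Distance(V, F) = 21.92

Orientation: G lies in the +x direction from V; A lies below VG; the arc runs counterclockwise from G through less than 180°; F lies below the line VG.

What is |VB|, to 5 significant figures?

20.287

V is at the origin; VG is horizontal with |VG| = 26.8 and G on the +x side, so G = (26.800, 0.0000). Since A1 is tangent to VG there, AG ⟂ VG, so A = G + (0, -8.2) = (26.800, -8.2000). Since AB ⟂ BF (tangency), |AF| = √(8.2² + 19.3²) = 20.970 regardless of where B sits on A1. So F lies on both circle(V, 21.92) and circle(A, 20.970); the below-VG intersection is F = (9.3485, -19.827). B is the foot of the tangent from F: B = (19.947, -3.6970).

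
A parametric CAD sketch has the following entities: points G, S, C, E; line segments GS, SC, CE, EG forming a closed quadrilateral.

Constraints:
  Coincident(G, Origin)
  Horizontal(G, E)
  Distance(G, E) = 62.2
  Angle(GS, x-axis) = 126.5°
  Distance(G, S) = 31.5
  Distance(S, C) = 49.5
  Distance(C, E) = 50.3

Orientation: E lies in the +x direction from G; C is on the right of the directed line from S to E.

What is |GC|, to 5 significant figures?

18.213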